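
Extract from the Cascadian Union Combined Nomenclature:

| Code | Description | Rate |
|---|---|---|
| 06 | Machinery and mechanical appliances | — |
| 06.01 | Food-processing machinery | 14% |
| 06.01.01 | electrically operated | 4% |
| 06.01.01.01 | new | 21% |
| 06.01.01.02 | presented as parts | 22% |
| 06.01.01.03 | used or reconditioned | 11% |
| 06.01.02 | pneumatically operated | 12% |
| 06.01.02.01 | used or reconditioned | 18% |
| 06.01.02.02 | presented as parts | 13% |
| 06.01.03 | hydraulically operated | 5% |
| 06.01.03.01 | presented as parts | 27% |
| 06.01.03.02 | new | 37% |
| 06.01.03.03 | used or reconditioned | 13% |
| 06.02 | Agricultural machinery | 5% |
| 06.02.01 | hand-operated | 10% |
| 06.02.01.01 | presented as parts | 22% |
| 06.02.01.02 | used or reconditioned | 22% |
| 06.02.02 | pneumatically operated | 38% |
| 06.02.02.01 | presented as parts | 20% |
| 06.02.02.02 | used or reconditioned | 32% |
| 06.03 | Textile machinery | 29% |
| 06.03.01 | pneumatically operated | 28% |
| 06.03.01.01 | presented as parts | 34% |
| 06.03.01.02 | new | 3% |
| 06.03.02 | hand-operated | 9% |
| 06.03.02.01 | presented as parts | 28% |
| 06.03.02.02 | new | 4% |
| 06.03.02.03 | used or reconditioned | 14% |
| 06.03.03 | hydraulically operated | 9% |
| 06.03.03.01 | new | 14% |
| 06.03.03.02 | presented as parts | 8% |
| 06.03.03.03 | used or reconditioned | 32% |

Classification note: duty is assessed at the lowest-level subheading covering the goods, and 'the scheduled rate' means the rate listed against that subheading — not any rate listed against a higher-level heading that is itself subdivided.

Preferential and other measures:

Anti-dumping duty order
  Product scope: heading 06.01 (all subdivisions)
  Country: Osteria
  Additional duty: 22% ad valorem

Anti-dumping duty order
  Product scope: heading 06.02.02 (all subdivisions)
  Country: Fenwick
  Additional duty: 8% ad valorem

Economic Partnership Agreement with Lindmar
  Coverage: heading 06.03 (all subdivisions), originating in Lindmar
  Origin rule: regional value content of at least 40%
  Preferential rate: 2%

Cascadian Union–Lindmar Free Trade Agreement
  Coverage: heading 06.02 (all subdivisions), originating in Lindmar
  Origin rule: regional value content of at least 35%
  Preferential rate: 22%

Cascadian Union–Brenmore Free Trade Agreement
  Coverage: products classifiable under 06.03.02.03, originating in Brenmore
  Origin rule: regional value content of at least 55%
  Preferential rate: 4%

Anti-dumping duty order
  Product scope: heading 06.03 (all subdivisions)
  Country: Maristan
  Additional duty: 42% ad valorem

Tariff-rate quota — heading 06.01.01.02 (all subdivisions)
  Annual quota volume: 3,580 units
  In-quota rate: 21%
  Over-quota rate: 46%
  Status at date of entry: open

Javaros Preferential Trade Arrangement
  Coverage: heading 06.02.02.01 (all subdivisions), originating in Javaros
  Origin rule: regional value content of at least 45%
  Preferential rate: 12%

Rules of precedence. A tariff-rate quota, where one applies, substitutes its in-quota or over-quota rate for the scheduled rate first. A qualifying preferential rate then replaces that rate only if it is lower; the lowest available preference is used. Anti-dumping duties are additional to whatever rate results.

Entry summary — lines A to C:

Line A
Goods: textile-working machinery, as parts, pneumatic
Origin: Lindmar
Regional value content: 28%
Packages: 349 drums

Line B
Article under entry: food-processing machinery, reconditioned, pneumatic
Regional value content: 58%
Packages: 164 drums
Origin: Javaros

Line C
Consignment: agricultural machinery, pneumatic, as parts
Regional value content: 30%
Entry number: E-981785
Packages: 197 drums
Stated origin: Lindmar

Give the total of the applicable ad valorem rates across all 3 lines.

Line A: textile-working → 06.03; pneumatic → 06.03.01; as parts → 06.03.01.01. Scheduled 34%. Lindmar agreement on 06.03: RVC < 40%; Lindmar agreement on 06.02: 06.03.01.01 not covered. → 34%.
Line B: food-processing → 06.01; pneumatic → 06.01.02; reconditioned → 06.01.02.01. Scheduled 18%. Javaros agreement on 06.02.02.01: 06.01.02.01 not covered. → 18%.
Line C: agricultural → 06.02; pneumatic → 06.02.02; as parts → 06.02.02.01. Scheduled 20%. Lindmar agreement on 06.03: 06.02.02.01 not covered; Lindmar agreement on 06.02: RVC < 35%. → 20%.
Sum: 34% + 18% + 20% = 72%.

72%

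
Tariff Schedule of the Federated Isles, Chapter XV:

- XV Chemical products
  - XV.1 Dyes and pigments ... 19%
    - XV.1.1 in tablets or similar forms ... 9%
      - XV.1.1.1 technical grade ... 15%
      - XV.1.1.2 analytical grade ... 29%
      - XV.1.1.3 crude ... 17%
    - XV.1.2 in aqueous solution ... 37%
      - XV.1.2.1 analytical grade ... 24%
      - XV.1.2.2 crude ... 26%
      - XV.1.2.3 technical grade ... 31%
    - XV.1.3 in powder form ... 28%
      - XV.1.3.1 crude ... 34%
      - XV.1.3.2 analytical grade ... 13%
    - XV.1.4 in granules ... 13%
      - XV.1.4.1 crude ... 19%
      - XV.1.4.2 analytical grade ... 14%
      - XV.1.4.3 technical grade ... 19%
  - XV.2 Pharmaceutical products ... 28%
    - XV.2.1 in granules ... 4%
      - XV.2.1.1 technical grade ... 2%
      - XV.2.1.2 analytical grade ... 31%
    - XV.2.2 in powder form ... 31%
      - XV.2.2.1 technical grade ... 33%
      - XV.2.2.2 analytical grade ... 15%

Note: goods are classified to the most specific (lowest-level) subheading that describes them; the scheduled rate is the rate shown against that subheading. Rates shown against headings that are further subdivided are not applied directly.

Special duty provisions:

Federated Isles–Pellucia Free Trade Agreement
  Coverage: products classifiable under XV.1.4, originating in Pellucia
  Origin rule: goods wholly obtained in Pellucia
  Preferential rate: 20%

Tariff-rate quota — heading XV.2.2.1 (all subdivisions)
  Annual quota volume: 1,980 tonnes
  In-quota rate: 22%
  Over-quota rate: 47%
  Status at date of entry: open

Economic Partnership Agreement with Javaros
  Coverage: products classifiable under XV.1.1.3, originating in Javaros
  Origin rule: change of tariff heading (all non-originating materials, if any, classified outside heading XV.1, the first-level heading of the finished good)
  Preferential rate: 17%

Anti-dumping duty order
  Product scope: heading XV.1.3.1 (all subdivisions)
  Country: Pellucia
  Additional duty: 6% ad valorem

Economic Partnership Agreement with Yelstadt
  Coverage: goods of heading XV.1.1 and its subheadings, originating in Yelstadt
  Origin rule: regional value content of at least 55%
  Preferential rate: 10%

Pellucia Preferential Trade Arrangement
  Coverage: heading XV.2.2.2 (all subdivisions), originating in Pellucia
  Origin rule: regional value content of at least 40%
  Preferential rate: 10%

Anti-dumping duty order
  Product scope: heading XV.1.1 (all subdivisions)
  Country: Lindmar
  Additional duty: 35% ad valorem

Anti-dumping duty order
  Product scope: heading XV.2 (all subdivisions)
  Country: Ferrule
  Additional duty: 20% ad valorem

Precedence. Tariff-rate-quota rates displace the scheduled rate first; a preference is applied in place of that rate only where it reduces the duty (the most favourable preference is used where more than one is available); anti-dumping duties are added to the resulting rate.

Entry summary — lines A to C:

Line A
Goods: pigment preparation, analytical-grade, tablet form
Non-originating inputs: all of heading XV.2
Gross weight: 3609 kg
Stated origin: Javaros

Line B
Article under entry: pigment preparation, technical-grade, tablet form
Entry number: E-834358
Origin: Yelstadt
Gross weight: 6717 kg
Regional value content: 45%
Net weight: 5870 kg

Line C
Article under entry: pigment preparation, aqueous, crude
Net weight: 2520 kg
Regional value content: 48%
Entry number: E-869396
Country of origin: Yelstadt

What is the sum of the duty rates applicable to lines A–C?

70%

Line A: pigment → XV.1; tablet form → XV.1.1; analytical-grade → XV.1.1.2. Scheduled 29%. Javaros agreement on XV.1.1.3: XV.1.1.2 not covered. → 29%.
Line B: pigment → XV.1; tablet form → XV.1.1; technical-grade → XV.1.1.1. Scheduled 15%. Yelstadt agreement on XV.1.1: RVC < 55%. → 15%.
Line C: pigment → XV.1; aqueous → XV.1.2; crude → XV.1.2.2. Scheduled 26%. Yelstadt agreement on XV.1.1: XV.1.2.2 not covered. → 26%.
Sum: 29% + 15% + 26% = 70%.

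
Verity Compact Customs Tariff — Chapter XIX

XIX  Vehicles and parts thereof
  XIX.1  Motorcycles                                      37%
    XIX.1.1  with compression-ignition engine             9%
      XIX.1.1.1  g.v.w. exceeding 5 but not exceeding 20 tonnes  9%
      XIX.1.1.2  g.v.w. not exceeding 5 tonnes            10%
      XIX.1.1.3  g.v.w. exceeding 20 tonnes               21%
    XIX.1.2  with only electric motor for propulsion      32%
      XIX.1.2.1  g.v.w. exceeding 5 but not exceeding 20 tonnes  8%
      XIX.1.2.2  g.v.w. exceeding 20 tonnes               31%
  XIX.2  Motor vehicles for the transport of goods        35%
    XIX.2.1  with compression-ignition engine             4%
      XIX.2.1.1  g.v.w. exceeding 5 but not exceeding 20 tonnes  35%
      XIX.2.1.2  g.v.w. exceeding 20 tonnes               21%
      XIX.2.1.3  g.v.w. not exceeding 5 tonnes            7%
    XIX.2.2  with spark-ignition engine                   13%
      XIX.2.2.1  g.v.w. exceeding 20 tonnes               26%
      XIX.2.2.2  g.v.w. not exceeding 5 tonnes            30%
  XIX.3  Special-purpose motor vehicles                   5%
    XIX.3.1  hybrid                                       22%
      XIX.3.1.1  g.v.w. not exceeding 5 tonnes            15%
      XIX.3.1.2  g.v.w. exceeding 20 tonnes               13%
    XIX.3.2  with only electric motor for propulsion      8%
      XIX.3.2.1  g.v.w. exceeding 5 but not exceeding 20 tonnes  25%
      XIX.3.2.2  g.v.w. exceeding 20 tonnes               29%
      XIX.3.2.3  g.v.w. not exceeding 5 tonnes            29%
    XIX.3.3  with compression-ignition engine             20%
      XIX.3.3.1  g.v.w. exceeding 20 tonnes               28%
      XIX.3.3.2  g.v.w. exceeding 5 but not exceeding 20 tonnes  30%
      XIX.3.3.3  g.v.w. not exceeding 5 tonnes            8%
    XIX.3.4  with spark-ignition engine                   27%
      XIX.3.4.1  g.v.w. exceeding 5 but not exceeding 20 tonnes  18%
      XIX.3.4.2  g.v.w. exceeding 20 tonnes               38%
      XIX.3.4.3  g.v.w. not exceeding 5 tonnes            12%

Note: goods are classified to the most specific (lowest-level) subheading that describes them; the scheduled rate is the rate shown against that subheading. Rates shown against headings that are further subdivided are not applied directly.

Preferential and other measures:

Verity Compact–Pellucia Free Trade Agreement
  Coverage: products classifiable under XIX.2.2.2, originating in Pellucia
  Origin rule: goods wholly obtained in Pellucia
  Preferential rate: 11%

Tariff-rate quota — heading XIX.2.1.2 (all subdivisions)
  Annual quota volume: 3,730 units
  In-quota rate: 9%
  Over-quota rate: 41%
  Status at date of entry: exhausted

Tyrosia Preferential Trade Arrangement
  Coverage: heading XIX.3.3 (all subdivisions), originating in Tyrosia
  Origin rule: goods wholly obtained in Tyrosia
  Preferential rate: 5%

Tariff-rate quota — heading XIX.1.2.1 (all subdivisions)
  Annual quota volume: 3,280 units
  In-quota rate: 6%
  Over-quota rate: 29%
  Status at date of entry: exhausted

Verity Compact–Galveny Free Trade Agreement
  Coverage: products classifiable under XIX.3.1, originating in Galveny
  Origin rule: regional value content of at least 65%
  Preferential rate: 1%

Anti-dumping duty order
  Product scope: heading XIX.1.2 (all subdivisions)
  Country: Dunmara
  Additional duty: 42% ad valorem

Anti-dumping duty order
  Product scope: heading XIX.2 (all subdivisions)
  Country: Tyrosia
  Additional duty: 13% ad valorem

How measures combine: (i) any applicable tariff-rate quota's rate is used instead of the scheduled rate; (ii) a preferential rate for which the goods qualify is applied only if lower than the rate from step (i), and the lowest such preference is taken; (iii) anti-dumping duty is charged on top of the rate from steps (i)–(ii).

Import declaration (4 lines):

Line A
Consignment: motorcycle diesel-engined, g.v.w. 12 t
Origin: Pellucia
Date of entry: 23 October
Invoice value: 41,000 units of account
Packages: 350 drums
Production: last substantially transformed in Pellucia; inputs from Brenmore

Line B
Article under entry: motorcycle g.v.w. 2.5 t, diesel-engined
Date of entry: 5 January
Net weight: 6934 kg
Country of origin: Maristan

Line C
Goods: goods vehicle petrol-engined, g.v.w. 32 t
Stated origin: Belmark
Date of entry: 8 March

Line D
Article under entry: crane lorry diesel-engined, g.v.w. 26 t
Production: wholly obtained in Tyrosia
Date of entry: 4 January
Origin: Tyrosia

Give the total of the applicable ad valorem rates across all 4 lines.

Line A: motorcycle → XIX.1; diesel-engined → XIX.1.1; g.v.w. 12 t → XIX.1.1.1. Scheduled 9%. Pellucia agreement on XIX.2.2.2: XIX.1.1.1 not covered. → 9%.
Line B: motorcycle → XIX.1; diesel-engined → XIX.1.1; g.v.w. 2.5 t → XIX.1.1.2. Scheduled 10%. No special measure applies. → 10%.
Line C: goods vehicle → XIX.2; petrol-engined → XIX.2.2; g.v.w. 32 t → XIX.2.2.1. Scheduled 26%. No special measure applies. → 26%.
Line D: crane lorry → XIX.3; diesel-engined → XIX.3.3; g.v.w. 26 t → XIX.3.3.1. Scheduled 28%. Tyrosia agreement on XIX.3.3: wholly obtained → 5% available; preferential 5%. → 5%.
Sum: 9% + 10% + 26% + 5% = 50%.

50%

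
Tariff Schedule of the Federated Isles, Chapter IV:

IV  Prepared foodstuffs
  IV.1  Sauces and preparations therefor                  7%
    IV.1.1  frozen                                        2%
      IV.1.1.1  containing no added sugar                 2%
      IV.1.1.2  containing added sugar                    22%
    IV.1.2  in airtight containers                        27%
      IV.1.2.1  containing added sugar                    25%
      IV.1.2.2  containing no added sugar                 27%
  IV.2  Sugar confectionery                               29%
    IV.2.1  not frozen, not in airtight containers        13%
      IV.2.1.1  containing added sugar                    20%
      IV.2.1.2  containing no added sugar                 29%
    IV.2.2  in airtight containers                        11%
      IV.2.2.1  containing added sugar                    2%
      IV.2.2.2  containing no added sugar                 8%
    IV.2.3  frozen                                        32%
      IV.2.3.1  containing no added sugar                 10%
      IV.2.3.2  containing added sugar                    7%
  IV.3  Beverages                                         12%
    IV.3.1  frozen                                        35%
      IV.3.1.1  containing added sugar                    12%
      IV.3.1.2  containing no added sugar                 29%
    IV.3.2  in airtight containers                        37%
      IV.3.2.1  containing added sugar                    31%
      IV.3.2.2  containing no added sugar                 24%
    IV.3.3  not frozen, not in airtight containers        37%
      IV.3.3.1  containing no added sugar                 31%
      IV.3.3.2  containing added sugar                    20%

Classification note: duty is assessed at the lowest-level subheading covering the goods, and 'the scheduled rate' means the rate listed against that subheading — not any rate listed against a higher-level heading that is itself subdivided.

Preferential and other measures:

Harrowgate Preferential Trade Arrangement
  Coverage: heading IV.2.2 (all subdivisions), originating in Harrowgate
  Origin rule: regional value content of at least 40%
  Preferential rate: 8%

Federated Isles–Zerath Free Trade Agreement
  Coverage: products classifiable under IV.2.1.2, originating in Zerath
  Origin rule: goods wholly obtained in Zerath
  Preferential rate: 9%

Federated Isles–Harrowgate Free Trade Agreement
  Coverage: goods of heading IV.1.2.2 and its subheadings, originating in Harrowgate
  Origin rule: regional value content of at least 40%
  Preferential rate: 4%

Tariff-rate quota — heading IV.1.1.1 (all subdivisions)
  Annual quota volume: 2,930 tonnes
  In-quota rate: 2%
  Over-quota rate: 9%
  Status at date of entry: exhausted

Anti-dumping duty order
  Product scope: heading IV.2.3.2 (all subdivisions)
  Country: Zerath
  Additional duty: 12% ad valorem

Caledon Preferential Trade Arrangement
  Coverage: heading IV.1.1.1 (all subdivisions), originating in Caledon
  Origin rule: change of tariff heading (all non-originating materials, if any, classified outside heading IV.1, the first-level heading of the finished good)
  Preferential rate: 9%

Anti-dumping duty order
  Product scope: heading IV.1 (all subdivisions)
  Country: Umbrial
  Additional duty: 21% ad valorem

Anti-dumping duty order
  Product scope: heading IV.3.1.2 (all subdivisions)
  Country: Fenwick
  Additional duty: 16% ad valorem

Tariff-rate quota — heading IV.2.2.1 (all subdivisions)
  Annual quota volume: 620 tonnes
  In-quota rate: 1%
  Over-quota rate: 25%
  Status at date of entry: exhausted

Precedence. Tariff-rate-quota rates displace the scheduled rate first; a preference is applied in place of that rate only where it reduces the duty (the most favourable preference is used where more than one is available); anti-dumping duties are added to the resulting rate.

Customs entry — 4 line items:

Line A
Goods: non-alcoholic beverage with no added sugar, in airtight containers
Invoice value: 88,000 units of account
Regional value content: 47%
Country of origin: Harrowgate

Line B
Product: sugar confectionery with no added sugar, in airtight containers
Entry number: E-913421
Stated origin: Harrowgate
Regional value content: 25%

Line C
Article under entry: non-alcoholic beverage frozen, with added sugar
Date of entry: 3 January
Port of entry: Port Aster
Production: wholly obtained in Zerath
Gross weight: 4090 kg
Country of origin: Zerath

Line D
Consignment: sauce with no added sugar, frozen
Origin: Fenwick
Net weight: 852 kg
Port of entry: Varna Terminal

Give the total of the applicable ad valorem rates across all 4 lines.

Line A: non-alcoholic beverage → IV.3; in airtight containers → IV.3.2; with no added sugar → IV.3.2.2. Scheduled 24%. Harrowgate agreement on IV.2.2: IV.3.2.2 not covered; Harrowgate agreement on IV.1.2.2: IV.3.2.2 not covered. → 24%.
Line B: sugar confectionery → IV.2; in airtight containers → IV.2.2; with no added sugar → IV.2.2.2. Scheduled 8%. Harrowgate agreement on IV.2.2: RVC < 40%; Harrowgate agreement on IV.1.2.2: IV.2.2.2 not covered. → 8%.
Line C: non-alcoholic beverage → IV.3; frozen → IV.3.1; with added sugar → IV.3.1.1. Scheduled 12%. Zerath agreement on IV.2.1.2: IV.3.1.1 not covered. → 12%.
Line D: sauce → IV.1; frozen → IV.1.1; with no added sugar → IV.1.1.1. Scheduled 2%. quota on IV.1.1.1 exhausted → over-quota 9%. → 9%.
Sum: 24% + 8% + 12% + 9% = 53%.

53%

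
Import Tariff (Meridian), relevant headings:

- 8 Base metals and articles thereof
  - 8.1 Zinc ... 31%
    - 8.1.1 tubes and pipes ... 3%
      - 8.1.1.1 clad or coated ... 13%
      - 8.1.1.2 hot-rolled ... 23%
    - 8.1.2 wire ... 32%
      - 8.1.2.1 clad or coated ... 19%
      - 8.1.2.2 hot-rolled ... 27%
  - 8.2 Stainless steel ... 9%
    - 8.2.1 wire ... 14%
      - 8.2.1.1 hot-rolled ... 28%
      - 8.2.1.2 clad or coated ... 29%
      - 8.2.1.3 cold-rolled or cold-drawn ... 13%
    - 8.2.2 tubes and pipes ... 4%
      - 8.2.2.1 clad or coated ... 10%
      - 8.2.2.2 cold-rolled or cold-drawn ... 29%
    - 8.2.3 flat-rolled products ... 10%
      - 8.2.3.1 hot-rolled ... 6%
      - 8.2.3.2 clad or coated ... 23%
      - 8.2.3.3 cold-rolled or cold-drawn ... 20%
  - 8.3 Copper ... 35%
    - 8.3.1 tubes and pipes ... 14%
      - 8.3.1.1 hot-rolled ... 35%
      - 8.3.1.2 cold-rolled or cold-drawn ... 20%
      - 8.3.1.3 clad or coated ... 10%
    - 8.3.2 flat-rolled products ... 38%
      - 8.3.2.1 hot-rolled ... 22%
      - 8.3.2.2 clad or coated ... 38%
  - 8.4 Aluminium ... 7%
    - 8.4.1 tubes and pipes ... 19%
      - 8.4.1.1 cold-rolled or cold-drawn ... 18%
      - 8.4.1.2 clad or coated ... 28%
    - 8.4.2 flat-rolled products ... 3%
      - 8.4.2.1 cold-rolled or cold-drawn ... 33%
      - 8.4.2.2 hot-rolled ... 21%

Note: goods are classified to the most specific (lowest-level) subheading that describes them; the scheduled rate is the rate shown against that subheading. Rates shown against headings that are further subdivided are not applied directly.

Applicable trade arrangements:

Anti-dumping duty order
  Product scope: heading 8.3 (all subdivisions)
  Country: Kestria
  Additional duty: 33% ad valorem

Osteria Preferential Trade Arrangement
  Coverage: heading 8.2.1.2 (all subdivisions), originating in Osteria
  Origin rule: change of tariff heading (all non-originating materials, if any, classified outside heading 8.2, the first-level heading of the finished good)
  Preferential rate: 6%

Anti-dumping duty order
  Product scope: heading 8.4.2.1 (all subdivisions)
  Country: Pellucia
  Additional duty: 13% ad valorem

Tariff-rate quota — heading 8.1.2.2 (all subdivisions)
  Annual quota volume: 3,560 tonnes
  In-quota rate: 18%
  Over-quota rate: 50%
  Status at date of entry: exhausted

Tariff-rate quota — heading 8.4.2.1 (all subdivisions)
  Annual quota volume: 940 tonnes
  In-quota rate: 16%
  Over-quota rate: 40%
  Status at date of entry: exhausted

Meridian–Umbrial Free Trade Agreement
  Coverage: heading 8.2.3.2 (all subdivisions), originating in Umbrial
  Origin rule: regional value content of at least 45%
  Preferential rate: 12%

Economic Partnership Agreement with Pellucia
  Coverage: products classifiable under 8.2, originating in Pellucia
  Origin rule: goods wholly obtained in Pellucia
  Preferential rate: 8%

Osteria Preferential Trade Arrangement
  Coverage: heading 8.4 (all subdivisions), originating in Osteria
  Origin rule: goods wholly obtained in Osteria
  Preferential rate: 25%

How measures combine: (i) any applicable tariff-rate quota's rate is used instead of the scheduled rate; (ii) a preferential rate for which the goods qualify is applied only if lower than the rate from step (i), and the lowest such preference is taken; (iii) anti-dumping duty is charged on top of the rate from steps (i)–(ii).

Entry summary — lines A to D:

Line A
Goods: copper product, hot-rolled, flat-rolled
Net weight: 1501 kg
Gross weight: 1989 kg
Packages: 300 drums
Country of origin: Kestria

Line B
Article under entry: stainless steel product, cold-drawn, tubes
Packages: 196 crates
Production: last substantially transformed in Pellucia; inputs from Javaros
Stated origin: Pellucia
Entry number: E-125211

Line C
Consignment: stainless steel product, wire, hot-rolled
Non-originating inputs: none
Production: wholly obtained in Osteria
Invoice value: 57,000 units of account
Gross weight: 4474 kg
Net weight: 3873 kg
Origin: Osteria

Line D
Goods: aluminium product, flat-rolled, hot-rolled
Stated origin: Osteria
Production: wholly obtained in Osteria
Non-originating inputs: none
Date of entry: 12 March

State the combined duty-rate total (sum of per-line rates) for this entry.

Line A: copper → 8.3; flat-rolled → 8.3.2; hot-rolled → 8.3.2.1. Scheduled 22%. anti-dumping (Kestria, 8.3): +33%; total 22% + 33% = 55%. → 55%.
Line B: stainless steel → 8.2; tubes → 8.2.2; cold-drawn → 8.2.2.2. Scheduled 29%. Pellucia agreement on 8.2: not wholly obtained. → 29%.
Line C: stainless steel → 8.2; wire → 8.2.1; hot-rolled → 8.2.1.1. Scheduled 28%. Osteria agreement on 8.2.1.2: 8.2.1.1 not covered; Osteria agreement on 8.4: 8.2.1.1 not covered. → 28%.
Line D: aluminium → 8.4; flat-rolled → 8.4.2; hot-rolled → 8.4.2.2. Scheduled 21%. Osteria agreement on 8.2.1.2: 8.4.2.2 not covered; Osteria agreement on 8.4: wholly obtained → 25% available; preference 25% not lower than 21% → no reduction. → 21%.
Sum: 55% + 29% + 28% + 21% = 133%.

133%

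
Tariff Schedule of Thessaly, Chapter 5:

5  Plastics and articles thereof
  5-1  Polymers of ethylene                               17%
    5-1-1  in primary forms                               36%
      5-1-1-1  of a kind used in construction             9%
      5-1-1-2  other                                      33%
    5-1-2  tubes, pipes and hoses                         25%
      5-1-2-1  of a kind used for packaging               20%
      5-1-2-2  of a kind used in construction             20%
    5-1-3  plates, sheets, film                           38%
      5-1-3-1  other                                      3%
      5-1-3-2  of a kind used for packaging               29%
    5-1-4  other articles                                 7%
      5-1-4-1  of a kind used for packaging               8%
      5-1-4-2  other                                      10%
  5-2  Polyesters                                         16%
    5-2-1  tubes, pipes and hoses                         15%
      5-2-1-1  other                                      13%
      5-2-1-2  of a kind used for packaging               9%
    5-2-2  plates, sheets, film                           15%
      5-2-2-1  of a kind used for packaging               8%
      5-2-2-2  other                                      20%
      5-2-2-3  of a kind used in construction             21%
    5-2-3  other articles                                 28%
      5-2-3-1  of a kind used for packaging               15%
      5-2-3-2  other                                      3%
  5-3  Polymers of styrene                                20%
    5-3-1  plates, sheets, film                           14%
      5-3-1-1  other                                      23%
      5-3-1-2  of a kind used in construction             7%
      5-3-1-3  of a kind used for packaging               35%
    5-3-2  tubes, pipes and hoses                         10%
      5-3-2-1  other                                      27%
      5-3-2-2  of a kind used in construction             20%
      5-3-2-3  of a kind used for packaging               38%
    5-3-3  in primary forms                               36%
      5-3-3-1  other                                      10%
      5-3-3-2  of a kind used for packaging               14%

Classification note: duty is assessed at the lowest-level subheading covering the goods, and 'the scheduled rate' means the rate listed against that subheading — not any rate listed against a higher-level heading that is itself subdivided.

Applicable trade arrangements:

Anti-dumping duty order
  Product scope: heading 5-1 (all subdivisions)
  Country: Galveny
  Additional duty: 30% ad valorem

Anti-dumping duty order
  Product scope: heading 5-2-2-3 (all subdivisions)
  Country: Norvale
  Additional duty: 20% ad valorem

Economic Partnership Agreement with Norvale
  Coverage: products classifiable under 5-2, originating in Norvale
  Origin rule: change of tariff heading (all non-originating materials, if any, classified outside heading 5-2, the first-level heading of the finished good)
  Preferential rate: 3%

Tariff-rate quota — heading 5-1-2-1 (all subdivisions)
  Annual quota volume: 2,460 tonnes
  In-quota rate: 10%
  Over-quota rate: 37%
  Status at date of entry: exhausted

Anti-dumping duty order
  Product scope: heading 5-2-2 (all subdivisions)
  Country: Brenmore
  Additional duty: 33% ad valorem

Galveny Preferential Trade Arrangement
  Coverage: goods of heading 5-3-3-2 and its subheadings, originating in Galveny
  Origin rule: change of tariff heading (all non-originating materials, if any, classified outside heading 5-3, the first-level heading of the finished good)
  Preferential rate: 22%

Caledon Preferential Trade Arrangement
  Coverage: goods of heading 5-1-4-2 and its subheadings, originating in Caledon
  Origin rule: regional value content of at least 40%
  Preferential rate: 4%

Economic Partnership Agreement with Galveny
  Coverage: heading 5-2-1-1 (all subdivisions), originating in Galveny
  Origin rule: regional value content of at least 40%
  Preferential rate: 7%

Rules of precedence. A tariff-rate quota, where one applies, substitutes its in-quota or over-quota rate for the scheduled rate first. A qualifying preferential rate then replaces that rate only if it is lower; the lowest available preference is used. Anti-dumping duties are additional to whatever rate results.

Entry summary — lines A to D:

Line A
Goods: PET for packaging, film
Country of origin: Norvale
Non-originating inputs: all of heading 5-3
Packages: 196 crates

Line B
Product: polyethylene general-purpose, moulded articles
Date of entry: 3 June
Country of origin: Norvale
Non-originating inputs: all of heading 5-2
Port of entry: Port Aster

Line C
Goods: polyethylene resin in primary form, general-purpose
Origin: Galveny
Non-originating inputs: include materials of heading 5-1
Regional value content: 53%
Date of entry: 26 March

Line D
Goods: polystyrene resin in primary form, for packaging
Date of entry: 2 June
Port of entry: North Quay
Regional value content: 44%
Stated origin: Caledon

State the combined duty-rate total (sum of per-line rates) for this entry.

90%

Line A: PET → 5-2; film → 5-2-2; for packaging → 5-2-2-1. Scheduled 8%. Norvale agreement on 5-2: CTH met → 3% available; preferential 3%. → 3%.
Line B: polyethylene → 5-1; moulded articles → 5-1-4; general-purpose → 5-1-4-2. Scheduled 10%. Norvale agreement on 5-2: 5-1-4-2 not covered. → 10%.
Line C: polyethylene → 5-1; resin in primary form → 5-1-1; general-purpose → 5-1-1-2. Scheduled 33%. Galveny agreement on 5-3-3-2: 5-1-1-2 not covered; Galveny agreement on 5-2-1-1: 5-1-1-2 not covered; anti-dumping (Galveny, 5-1): +30%; total 33% + 30% = 63%. → 63%.
Line D: polystyrene → 5-3; resin in primary form → 5-3-3; for packaging → 5-3-3-2. Scheduled 14%. Caledon agreement on 5-1-4-2: 5-3-3-2 not covered. → 14%.
Sum: 3% + 10% + 63% + 14% = 90%.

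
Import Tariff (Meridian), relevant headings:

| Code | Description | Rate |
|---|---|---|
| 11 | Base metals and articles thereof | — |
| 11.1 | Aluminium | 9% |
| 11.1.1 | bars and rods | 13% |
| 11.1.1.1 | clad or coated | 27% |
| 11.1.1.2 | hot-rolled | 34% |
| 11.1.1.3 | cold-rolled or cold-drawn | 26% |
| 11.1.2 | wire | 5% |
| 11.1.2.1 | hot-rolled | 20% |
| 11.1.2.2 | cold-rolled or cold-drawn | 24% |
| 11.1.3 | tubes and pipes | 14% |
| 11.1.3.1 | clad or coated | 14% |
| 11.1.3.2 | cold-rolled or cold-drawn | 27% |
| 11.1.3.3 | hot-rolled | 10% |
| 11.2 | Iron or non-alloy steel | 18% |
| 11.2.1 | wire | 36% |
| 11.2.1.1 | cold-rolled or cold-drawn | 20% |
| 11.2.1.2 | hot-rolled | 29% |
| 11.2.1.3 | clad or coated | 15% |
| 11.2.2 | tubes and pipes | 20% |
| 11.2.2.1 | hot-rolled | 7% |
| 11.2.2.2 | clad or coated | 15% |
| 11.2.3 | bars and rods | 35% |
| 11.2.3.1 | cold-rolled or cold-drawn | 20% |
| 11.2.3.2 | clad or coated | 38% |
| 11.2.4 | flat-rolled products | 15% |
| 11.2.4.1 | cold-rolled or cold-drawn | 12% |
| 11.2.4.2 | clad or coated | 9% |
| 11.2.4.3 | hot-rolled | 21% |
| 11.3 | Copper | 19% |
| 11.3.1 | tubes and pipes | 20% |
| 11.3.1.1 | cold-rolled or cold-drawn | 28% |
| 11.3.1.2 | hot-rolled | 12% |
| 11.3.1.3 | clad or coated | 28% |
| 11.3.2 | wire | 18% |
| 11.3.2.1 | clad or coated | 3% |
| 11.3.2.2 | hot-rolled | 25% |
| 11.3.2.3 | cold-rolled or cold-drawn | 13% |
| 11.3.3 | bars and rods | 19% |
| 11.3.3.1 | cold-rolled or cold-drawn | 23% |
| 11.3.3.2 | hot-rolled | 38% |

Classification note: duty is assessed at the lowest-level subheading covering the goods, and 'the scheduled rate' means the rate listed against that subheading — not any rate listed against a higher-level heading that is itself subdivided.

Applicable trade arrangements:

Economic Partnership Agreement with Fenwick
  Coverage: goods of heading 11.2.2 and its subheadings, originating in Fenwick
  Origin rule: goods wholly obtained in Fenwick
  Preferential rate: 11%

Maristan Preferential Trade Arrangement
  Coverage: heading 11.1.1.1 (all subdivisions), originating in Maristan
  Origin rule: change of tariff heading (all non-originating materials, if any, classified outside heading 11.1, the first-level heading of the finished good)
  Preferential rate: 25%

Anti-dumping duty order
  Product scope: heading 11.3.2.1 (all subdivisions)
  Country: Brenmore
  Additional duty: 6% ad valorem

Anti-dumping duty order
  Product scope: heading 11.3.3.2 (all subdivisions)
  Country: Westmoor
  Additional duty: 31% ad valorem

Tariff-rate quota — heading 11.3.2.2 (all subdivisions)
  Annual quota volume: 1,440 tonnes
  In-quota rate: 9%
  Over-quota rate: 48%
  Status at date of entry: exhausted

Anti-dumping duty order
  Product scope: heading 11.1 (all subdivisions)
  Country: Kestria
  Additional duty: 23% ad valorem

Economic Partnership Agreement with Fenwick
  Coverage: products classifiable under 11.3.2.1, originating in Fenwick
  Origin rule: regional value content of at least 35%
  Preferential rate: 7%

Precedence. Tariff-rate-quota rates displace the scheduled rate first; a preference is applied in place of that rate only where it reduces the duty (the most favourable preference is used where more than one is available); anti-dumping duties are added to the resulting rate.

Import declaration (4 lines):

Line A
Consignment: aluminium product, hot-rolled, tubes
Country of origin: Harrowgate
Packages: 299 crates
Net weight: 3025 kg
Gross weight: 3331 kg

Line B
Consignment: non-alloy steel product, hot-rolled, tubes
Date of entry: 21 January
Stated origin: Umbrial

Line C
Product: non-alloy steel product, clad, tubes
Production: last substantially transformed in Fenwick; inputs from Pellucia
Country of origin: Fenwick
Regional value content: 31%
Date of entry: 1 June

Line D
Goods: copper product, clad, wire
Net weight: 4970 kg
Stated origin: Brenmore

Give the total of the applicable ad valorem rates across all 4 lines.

41%

Line A: aluminium → 11.1; tubes → 11.1.3; hot-rolled → 11.1.3.3. Scheduled 10%. No special measure applies. → 10%.
Line B: non-alloy steel → 11.2; tubes → 11.2.2; hot-rolled → 11.2.2.1. Scheduled 7%. No special measure applies. → 7%.
Line C: non-alloy steel → 11.2; tubes → 11.2.2; clad → 11.2.2.2. Scheduled 15%. Fenwick agreement on 11.2.2: not wholly obtained; Fenwick agreement on 11.3.2.1: 11.2.2.2 not covered. → 15%.
Line D: copper → 11.3; wire → 11.3.2; clad → 11.3.2.1. Scheduled 3%. anti-dumping (Brenmore, 11.3.2.1): +6%; total 3% + 6% = 9%. → 9%.
Sum: 10% + 7% + 15% + 9% = 41%.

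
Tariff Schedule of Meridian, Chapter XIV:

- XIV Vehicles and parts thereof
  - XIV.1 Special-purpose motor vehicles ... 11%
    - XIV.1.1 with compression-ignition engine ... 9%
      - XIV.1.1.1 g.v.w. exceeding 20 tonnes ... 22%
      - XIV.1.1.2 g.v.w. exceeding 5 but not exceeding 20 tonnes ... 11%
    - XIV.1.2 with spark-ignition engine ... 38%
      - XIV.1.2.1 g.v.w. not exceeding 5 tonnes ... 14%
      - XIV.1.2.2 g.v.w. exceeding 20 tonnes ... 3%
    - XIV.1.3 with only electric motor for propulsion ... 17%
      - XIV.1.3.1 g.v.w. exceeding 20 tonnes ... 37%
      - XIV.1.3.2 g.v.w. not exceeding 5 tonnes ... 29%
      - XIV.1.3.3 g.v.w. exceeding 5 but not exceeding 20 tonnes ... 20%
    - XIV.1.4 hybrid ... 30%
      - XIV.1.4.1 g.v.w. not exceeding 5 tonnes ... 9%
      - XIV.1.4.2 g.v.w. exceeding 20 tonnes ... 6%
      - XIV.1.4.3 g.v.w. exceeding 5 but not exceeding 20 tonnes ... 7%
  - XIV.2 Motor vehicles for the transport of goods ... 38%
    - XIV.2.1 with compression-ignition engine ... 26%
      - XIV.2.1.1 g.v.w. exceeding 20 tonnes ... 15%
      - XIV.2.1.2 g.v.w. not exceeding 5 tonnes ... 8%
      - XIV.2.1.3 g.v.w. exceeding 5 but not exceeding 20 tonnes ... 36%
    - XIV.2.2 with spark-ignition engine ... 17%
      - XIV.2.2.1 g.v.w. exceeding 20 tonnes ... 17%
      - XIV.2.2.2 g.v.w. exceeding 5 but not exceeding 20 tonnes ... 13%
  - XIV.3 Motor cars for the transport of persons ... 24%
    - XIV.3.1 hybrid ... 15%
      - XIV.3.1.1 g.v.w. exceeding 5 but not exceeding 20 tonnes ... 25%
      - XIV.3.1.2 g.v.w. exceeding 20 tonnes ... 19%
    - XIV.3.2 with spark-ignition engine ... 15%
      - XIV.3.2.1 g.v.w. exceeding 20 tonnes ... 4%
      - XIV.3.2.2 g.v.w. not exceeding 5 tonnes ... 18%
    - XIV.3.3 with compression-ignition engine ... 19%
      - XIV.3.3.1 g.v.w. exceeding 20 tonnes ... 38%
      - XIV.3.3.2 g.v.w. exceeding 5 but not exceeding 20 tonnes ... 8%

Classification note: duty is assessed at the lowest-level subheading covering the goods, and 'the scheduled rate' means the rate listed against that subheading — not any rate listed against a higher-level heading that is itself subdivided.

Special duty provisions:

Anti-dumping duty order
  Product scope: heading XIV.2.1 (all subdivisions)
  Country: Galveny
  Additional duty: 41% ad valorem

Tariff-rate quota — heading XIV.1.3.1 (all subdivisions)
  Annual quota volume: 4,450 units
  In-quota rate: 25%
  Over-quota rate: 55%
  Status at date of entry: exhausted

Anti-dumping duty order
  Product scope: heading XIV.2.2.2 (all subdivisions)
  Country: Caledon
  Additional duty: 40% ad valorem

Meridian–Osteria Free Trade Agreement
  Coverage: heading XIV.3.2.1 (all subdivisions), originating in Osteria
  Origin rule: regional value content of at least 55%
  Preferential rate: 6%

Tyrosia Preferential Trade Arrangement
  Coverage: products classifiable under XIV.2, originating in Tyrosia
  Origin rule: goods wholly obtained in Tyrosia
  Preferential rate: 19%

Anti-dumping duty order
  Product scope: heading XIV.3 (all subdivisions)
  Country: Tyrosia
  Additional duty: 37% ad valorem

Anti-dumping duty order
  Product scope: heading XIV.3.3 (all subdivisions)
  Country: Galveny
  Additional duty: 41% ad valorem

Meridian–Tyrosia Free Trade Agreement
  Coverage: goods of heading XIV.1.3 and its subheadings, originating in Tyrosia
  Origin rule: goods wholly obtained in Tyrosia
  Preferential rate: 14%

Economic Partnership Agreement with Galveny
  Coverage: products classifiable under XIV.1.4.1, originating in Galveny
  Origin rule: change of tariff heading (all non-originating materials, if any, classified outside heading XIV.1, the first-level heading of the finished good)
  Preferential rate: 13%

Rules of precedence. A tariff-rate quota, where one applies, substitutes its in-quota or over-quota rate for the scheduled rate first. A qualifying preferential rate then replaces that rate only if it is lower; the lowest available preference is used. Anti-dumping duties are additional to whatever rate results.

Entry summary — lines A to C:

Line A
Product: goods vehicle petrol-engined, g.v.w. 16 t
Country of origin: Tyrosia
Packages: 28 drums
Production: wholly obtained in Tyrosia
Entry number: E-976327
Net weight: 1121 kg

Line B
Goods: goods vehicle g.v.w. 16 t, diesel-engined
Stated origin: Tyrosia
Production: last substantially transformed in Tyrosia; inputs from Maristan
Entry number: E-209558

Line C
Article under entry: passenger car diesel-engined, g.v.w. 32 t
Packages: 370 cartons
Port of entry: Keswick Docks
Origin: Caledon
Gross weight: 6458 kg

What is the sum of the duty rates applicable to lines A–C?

87%

Line A: goods vehicle → XIV.2; petrol-engined → XIV.2.2; g.v.w. 16 t → XIV.2.2.2. Scheduled 13%. Tyrosia agreement on XIV.2: wholly obtained → 19% available; Tyrosia agreement on XIV.1.3: XIV.2.2.2 not covered; preference 19% not lower than 13% → no reduction. → 13%.
Line B: goods vehicle → XIV.2; diesel-engined → XIV.2.1; g.v.w. 16 t → XIV.2.1.3. Scheduled 36%. Tyrosia agreement on XIV.2: not wholly obtained; Tyrosia agreement on XIV.1.3: XIV.2.1.3 not covered. → 36%.
Line C: passenger car → XIV.3; diesel-engined → XIV.3.3; g.v.w. 32 t → XIV.3.3.1. Scheduled 38%. No special measure applies. → 38%.
Sum: 13% + 36% + 38% = 87%.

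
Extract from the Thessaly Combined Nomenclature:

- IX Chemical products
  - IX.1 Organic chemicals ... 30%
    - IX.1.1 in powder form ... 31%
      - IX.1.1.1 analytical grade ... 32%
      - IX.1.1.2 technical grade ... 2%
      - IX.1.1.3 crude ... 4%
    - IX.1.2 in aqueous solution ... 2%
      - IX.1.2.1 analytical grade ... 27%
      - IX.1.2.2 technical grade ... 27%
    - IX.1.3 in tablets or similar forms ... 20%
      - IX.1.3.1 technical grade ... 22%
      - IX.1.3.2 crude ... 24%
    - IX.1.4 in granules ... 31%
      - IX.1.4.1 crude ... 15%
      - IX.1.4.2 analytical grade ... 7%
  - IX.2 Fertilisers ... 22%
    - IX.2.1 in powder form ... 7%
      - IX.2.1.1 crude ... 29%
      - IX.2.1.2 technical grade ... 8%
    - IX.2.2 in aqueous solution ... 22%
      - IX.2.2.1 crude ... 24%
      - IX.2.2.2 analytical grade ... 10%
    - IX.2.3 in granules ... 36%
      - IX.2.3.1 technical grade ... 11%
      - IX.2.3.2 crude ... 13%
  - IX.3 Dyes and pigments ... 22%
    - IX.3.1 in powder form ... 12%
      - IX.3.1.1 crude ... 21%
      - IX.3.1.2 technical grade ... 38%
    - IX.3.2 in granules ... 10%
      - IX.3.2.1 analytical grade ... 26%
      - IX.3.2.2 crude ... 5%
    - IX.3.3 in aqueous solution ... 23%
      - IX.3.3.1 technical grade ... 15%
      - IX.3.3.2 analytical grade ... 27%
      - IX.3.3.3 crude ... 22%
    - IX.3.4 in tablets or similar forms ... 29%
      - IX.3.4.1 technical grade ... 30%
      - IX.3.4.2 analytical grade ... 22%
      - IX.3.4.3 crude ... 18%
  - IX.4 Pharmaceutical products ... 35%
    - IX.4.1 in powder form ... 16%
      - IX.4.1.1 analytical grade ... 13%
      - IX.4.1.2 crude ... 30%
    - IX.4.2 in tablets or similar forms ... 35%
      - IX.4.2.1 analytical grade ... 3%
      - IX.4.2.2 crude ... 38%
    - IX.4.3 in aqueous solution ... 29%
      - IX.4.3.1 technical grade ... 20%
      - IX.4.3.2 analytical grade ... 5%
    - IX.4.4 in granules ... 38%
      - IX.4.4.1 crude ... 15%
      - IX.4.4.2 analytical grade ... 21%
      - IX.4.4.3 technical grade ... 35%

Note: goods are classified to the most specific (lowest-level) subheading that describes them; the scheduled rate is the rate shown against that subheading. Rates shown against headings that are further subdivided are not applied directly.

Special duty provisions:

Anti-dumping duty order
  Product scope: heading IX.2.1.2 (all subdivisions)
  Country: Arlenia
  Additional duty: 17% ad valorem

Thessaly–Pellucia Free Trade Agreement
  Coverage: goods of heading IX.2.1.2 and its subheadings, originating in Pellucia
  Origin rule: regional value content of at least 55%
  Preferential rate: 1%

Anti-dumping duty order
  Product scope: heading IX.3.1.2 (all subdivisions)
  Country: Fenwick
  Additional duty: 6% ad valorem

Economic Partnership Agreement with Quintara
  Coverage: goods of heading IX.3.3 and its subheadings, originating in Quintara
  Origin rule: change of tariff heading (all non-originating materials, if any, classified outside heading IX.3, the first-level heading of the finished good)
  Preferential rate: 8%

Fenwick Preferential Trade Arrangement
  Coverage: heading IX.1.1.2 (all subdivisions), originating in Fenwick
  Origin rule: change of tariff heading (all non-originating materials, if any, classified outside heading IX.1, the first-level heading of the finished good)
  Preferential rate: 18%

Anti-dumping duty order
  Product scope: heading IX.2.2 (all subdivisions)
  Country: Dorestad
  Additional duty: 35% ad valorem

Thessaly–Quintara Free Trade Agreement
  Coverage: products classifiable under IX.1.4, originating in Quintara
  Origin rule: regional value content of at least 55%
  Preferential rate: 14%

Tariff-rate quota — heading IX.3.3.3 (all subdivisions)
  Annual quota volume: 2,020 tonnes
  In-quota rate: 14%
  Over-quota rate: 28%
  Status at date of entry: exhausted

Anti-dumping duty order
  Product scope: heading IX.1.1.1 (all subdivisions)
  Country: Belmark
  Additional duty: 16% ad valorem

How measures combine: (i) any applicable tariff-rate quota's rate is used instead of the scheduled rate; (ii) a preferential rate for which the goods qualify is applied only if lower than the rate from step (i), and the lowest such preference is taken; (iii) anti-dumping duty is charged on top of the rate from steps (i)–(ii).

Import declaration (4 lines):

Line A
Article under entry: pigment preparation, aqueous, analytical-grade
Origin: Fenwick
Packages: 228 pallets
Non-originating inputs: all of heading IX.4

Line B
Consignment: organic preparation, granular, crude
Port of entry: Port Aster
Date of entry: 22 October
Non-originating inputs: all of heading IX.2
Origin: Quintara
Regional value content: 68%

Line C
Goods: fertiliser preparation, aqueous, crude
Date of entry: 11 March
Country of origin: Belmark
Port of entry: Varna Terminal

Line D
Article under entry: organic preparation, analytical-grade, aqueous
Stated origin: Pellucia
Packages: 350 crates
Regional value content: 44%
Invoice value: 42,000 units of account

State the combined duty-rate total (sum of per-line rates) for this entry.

92%

Line A: pigment → IX.3; aqueous → IX.3.3; analytical-grade → IX.3.3.2. Scheduled 27%. Fenwick agreement on IX.1.1.2: IX.3.3.2 not covered. → 27%.
Line B: organic → IX.1; granular → IX.1.4; crude → IX.1.4.1. Scheduled 15%. Quintara agreement on IX.3.3: IX.1.4.1 not covered; Quintara agreement on IX.1.4: RVC ≥ 55% → 14% available; preferential 14%. → 14%.
Line C: fertiliser → IX.2; aqueous → IX.2.2; crude → IX.2.2.1. Scheduled 24%. No special measure applies. → 24%.
Line D: organic → IX.1; aqueous → IX.1.2; analytical-grade → IX.1.2.1. Scheduled 27%. Pellucia agreement on IX.2.1.2: IX.1.2.1 not covered. → 27%.
Sum: 27% + 14% + 24% + 27% = 92%.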